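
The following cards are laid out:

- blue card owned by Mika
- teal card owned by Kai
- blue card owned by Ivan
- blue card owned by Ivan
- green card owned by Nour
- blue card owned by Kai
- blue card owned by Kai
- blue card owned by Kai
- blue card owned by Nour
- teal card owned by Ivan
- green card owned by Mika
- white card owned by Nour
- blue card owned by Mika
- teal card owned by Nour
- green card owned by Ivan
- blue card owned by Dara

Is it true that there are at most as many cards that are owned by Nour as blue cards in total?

Count of cards owned by Nour: 4.
There are 9 blue cards.
The claim requires 4 ≤ 9, which holds.

True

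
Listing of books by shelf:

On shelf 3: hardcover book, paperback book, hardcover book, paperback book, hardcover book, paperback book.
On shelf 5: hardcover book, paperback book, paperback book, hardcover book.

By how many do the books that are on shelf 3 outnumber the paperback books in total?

books on shelf 3: 6.
paperback books: 5.
6 − 5 = 1.

1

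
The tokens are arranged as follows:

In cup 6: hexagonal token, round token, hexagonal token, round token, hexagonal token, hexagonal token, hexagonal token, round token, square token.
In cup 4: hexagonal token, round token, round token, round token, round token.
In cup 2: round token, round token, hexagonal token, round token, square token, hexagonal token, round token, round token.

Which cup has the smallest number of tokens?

cup 4

Counts by cup: cup 6→9, cup 2→8, cup 4→5.
The minimum is 5, held uniquely by cup 4.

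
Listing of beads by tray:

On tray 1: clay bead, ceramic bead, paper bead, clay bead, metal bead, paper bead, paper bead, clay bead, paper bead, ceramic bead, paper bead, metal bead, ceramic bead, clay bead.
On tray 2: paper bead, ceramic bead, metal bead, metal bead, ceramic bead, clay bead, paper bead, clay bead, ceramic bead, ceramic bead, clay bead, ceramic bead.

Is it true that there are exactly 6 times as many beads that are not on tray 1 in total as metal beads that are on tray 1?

There are 12 beads that are not on tray 1.
There are 2 metal beads on tray 1.
The claim requires 12 = 6 × 2 = 12, which holds.

True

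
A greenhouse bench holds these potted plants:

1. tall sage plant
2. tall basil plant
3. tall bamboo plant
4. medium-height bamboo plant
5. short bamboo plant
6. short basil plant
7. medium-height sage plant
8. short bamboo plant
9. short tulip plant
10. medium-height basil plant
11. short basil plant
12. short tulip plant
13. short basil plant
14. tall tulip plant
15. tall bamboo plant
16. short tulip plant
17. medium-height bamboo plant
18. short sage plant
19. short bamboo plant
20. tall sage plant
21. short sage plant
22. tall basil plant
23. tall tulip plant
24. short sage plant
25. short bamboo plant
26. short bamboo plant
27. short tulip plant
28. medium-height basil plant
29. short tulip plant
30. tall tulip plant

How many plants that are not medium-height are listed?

Total plants: 30; with the excluded value: 5; remaining 30 − 5 = 25.

25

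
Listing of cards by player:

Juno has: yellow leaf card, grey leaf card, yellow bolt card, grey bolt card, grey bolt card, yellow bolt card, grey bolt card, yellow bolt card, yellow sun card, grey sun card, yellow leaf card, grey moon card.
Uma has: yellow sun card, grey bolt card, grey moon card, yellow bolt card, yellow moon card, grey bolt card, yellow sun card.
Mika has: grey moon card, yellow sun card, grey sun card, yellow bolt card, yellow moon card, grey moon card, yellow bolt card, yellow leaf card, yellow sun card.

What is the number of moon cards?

6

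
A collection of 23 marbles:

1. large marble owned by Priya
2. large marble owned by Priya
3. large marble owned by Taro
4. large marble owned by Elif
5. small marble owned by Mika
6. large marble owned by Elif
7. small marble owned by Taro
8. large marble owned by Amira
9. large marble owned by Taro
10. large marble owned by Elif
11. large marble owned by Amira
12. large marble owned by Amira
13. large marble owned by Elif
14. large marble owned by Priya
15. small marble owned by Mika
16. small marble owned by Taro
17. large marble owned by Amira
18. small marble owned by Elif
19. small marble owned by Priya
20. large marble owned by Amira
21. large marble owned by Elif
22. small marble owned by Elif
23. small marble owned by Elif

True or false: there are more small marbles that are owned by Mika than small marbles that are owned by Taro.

|small marbles owned by Mika| = 2.
|small marbles owned by Taro| = 2.
The claim requires 2 > 2, which does not hold.

False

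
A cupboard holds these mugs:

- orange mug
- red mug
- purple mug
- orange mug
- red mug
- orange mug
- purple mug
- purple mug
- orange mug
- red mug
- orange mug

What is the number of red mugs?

3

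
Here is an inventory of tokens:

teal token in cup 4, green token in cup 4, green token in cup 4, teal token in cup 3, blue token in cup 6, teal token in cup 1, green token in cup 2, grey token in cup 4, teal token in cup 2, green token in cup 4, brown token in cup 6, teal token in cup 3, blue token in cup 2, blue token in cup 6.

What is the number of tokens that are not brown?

Total tokens: 14; with the excluded value: 1; remaining 14 − 1 = 13.

13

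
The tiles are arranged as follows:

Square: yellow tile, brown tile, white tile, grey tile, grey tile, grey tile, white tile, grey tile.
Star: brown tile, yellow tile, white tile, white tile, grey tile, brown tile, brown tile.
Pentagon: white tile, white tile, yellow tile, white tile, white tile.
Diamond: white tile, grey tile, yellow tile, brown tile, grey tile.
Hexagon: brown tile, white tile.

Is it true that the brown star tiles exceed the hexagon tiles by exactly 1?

brown star tiles: 3.
hexagon tiles: 2.
The claim requires 3 − 2 (= 1) to equal 1, which holds.

True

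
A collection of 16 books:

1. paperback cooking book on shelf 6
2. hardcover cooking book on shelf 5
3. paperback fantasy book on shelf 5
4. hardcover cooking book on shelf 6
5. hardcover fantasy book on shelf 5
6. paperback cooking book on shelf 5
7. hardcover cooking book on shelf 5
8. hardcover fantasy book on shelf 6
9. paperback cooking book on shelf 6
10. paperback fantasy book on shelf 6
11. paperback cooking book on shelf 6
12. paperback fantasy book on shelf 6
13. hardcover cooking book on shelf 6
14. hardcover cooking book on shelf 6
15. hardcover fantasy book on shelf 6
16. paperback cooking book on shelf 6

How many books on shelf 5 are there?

5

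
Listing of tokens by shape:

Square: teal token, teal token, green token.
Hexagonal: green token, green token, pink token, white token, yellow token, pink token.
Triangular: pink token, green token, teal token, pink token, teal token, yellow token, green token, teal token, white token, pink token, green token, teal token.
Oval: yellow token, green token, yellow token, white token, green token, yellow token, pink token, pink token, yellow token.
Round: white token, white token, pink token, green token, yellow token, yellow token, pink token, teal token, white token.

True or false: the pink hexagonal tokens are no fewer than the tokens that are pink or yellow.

pink hexagonal tokens: 2.
tokens that are pink or yellow: 17.
The claim requires 2 ≥ 17, which does not hold.

False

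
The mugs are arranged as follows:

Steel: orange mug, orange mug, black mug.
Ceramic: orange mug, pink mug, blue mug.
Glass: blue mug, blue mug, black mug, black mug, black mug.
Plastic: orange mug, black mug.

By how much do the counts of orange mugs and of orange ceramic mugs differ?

orange mugs: 4. orange ceramic mugs: 1.
|4 − 1| = 4 − 1 = 3.

3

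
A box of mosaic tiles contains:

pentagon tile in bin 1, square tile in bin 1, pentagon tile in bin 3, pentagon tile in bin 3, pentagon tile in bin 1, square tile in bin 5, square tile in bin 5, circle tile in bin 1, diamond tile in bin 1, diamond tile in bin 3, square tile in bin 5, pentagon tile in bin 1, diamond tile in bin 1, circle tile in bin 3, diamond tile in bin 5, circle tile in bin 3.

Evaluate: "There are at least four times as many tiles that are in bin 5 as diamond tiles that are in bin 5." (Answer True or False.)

There are 4 tiles in bin 5.
There is 1 diamond tile in bin 5.
The claim requires 4 ≥ 4 × 1 = 4, which holds.

True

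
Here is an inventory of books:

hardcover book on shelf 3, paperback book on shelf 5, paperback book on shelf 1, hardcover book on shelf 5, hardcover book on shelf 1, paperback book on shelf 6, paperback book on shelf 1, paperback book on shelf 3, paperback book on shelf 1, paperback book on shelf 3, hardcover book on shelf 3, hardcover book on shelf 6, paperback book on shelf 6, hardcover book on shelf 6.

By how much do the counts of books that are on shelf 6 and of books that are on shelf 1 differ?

0

books on shelf 6: 4. books on shelf 1: 4.
|4 − 4| = 4 − 4 = 0.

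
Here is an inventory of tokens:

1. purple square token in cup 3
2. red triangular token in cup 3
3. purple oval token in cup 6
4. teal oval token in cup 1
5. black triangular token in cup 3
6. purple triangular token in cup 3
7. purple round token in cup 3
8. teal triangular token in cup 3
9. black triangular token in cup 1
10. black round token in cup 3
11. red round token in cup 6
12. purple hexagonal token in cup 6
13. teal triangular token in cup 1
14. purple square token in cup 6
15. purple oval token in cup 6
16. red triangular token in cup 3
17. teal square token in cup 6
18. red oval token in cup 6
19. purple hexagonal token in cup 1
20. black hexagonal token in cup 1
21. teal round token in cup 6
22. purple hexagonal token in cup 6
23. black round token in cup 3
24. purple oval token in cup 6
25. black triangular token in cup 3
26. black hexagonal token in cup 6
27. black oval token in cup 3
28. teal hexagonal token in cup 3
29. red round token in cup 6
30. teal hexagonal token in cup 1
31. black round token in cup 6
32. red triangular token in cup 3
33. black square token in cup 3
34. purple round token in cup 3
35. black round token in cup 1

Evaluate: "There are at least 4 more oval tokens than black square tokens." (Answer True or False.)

There are 6 oval tokens.
There is 1 black square token.
The claim requires 6 − 1 = 5 ≥ 4, which holds.

True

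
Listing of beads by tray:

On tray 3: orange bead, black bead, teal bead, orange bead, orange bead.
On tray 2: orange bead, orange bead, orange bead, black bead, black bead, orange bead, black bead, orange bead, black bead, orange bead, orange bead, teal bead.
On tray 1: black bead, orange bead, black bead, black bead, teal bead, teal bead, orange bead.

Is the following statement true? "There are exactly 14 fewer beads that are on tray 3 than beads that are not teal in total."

beads on tray 3: 5.
beads that are not teal: 20.
The claim requires 20 − 5 (= 15) to equal 14, which does not hold.

False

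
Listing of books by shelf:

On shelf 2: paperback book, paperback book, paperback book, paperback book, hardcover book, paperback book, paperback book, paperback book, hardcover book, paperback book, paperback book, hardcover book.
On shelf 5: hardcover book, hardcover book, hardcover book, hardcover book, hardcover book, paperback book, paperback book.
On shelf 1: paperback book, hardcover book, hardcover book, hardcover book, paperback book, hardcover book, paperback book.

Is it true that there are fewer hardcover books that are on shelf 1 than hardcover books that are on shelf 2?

|hardcover books on shelf 1| = 4.
|hardcover books on shelf 2| = 3.
The claim requires 4 < 3, which does not hold.

False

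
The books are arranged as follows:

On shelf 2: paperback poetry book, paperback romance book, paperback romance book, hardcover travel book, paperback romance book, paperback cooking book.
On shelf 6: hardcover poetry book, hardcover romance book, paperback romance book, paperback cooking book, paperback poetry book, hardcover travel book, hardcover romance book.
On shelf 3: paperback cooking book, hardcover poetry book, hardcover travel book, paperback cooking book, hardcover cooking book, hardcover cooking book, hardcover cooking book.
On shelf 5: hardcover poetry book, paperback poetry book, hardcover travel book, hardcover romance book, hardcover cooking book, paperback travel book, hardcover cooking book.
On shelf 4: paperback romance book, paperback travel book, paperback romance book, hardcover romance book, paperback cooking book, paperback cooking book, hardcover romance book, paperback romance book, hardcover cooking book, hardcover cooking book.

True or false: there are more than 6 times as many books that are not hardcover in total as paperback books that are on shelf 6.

books that are not hardcover: 18.
paperback books on shelf 6: 3.
The claim requires 18 > 6 × 3 = 18, which does not hold.

False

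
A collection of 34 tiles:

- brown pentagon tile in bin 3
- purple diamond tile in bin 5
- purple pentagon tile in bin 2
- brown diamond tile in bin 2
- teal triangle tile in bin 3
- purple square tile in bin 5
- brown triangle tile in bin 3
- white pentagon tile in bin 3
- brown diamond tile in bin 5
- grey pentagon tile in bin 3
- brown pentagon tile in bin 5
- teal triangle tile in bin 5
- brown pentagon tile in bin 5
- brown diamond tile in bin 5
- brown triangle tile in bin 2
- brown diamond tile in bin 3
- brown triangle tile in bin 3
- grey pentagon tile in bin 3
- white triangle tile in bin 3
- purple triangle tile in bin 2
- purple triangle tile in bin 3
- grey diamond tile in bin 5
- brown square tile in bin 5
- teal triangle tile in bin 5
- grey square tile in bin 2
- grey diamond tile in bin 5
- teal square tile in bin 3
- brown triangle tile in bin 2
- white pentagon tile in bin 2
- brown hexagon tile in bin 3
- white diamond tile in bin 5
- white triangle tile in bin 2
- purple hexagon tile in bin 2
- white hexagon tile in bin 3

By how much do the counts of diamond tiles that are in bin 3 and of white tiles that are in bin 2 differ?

1

diamond tiles in bin 3: 1. white tiles in bin 2: 2.
|1 − 2| = 2 − 1 = 1.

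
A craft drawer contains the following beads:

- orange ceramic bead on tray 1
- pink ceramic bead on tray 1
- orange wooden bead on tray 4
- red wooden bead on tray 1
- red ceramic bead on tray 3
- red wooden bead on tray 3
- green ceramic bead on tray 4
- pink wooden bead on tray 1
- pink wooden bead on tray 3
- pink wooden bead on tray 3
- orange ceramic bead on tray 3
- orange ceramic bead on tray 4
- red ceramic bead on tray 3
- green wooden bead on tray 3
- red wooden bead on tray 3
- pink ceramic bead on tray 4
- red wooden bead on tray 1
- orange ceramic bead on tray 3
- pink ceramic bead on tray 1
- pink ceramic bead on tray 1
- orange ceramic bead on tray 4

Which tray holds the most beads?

tray 3

Counts by tray: tray 3→9, tray 1→7, tray 4→5.
The maximum is 9, held uniquely by tray 3.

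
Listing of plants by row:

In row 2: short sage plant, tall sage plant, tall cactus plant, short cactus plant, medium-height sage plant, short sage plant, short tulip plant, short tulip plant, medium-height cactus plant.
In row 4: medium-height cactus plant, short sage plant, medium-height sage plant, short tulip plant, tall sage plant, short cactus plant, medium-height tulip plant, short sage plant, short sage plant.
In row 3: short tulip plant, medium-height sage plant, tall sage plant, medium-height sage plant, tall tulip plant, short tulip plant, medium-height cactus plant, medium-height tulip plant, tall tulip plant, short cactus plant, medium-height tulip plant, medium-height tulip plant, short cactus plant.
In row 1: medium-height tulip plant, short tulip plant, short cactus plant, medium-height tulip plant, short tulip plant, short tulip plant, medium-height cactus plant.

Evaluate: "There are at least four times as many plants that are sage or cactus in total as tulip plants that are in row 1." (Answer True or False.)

True

There are 22 plants that are sage or cactus.
There are 5 tulip plants in row 1.
The claim requires 22 ≥ 4 × 5 = 20, which holds.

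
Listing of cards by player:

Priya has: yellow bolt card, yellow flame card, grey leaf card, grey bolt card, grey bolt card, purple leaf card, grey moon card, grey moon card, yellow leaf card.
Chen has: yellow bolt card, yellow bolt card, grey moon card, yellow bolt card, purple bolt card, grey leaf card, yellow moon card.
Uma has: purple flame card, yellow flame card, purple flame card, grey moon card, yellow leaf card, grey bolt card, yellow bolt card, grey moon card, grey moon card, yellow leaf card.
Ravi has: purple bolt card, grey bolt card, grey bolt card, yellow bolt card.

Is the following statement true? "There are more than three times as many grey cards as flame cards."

True

grey cards: 13.
flame cards: 4.
The claim requires 13 > 3 × 4 = 12, which holds.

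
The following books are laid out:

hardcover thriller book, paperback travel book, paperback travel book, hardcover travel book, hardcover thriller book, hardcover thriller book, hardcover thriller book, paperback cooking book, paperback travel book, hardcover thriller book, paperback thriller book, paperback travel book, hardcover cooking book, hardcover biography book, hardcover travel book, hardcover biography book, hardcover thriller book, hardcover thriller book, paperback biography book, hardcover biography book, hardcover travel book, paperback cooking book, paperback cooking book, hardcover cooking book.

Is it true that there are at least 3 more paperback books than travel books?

False

paperback books: 9.
travel books: 7.
The claim requires 9 − 7 = 2 ≥ 3, which does not hold.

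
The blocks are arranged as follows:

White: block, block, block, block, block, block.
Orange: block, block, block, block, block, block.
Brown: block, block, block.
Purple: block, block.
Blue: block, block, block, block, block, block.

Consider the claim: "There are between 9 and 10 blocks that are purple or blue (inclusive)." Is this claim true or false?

False

There are 8 blocks that are purple or blue.
The claim requires 9 ≤ 8 ≤ 10, which does not hold.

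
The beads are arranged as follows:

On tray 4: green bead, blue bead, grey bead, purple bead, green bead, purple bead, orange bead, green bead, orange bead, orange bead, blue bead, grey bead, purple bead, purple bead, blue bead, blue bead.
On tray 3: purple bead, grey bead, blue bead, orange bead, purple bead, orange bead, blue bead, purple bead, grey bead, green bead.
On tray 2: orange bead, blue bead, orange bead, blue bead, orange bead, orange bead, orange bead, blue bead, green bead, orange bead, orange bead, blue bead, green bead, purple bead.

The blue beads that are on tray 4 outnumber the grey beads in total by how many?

0

blue beads on tray 4: 4.
grey beads: 4.
4 − 4 = 0.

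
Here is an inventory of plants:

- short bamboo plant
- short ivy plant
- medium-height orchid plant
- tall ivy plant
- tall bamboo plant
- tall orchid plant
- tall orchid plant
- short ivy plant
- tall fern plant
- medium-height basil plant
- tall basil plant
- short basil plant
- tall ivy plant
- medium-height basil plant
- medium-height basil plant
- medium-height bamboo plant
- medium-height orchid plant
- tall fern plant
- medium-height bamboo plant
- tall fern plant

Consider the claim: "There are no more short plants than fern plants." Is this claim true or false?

|short plants| = 4.
|fern plants| = 3.
The claim requires 4 ≤ 3, which does not hold.

False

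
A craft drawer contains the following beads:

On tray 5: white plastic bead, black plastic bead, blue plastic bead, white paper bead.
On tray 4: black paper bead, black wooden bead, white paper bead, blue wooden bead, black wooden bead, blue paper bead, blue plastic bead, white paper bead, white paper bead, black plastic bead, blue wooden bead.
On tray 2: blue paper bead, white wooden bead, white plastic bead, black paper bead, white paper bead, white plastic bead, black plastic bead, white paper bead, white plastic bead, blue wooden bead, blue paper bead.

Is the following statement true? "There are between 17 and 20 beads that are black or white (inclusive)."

beads that are black or white: 18.
The claim requires 17 ≤ 18 ≤ 20, which holds.

True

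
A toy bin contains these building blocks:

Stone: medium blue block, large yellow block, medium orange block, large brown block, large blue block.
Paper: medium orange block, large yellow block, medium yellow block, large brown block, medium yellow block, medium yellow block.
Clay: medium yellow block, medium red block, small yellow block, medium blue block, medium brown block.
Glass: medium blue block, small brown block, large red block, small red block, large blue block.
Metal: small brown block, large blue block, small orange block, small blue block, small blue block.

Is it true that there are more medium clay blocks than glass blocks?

There are 4 medium clay blocks.
There are 5 glass blocks.
The claim requires 4 > 5, which does not hold.

False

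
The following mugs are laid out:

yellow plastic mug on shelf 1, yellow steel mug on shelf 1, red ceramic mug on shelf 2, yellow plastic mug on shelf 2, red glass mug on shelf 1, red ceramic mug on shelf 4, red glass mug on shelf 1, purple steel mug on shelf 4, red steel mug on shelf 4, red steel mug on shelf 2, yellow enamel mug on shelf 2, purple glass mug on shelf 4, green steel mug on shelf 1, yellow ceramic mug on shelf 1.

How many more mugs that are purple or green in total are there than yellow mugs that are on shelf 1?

mugs that are purple or green: 3.
yellow mugs on shelf 1: 3.
3 − 3 = 0.

0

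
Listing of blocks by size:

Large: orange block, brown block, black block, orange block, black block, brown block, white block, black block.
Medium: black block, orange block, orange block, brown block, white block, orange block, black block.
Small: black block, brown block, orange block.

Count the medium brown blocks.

1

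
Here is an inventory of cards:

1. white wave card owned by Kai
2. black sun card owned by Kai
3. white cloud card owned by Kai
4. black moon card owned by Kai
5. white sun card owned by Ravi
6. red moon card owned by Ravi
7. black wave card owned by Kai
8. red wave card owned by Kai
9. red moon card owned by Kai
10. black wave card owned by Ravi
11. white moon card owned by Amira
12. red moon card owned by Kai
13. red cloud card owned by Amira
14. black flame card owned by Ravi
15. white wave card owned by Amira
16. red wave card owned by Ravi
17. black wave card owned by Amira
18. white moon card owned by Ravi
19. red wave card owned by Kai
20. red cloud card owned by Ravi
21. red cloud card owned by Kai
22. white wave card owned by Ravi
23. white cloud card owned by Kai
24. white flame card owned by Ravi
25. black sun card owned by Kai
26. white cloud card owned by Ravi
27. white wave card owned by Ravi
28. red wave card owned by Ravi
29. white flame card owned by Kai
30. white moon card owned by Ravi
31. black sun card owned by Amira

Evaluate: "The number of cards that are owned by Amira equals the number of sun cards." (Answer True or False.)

False

|cards owned by Amira| = 5.
|sun cards| = 4.
The claim requires 5 = 4, which does not hold.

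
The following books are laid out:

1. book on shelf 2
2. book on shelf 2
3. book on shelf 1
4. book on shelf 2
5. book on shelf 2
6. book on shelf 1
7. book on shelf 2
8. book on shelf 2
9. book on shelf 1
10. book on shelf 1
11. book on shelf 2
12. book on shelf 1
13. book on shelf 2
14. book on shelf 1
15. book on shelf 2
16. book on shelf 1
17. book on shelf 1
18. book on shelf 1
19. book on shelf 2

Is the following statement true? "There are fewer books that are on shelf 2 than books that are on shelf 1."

False

|books on shelf 2| = 10.
|books on shelf 1| = 9.
The claim requires 10 < 9, which does not hold.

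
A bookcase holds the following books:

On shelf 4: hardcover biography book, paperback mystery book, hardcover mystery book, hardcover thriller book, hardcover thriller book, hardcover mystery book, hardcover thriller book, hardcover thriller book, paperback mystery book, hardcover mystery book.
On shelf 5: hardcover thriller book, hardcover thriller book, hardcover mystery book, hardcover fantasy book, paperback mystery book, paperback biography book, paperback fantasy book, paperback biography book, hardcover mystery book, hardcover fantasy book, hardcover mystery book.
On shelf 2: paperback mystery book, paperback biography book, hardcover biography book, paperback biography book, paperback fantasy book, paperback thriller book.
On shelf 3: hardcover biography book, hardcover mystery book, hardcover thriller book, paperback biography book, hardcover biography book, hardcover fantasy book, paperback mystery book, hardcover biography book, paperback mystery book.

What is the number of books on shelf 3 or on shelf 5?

on shelf 3: 9; on shelf 5: 11; together 9 + 11 = 20.

20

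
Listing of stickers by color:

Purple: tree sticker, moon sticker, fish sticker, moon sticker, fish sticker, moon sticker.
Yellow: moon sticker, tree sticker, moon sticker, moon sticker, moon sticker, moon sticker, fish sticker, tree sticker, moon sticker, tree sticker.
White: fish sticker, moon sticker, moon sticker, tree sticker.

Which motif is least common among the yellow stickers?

Counts by motif (restricted to yellow stickers): moon 6, tree 3, fish 1.
The minimum is 1, held uniquely by fish.

fish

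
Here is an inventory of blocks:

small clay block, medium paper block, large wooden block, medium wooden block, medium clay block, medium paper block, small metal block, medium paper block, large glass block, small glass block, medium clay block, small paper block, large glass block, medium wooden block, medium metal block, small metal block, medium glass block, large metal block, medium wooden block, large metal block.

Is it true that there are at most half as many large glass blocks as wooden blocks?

large glass blocks: 2.
wooden blocks: 4.
The claim requires 2 × 2 = 4 ≤ 4, which holds.

True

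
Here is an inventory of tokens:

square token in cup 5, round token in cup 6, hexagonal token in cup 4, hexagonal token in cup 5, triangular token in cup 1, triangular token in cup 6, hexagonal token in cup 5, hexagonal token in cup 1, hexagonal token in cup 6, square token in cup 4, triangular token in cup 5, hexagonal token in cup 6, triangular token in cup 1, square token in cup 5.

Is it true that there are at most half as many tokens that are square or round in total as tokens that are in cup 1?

False

tokens that are square or round: 4.
tokens in cup 1: 3.
The claim requires 2 × 4 = 8 ≤ 3, which does not hold.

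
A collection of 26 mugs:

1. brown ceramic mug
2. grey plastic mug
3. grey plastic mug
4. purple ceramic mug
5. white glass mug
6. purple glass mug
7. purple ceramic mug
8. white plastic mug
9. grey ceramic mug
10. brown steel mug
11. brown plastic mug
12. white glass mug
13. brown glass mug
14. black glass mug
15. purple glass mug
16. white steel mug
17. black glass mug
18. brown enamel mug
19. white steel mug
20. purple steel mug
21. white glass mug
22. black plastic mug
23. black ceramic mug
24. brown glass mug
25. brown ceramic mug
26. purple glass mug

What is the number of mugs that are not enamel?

Total mugs: 26; with the excluded value: 1; remaining 26 − 1 = 25.

25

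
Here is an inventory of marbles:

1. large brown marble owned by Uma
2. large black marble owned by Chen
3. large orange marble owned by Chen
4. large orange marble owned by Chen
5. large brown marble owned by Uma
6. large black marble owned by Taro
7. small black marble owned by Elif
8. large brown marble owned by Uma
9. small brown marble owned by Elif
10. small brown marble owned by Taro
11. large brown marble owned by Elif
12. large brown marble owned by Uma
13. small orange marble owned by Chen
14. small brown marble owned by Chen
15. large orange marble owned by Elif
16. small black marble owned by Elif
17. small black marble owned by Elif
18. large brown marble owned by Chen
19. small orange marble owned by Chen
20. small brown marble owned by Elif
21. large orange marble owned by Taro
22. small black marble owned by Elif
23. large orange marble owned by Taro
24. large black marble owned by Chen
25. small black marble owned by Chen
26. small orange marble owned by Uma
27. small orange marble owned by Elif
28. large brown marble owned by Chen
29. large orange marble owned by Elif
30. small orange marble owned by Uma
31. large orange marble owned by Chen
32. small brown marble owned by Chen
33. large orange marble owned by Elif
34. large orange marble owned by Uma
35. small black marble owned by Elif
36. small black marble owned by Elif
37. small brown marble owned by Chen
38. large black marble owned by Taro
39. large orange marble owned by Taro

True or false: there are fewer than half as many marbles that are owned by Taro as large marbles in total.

|marbles owned by Taro| = 6.
|large marbles| = 21.
The claim requires 2 × 6 = 12 < 21, which holds.

True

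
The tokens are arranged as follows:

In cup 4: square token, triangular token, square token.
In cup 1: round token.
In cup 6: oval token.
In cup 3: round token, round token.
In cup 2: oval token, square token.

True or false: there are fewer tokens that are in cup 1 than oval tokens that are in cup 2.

tokens in cup 1: 1.
oval tokens in cup 2: 1.
The claim requires 1 < 1, which does not hold.

False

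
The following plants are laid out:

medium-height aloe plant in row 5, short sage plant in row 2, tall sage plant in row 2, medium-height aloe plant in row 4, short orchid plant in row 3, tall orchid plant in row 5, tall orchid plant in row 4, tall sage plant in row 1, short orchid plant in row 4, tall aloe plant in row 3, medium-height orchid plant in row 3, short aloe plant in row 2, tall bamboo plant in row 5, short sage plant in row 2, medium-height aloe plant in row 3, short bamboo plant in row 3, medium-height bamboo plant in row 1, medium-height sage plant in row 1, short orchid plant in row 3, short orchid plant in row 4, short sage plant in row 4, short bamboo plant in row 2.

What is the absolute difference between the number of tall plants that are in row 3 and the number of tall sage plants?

tall plants in row 3: 1. tall sage plants: 2.
|1 − 2| = 2 − 1 = 1.

1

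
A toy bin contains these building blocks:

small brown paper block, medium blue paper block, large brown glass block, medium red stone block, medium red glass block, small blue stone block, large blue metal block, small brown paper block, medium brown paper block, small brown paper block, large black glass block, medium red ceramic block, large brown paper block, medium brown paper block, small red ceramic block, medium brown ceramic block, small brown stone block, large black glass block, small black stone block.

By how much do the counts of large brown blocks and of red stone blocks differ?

large brown blocks: 2. red stone blocks: 1.
|2 − 1| = 2 − 1 = 1.

1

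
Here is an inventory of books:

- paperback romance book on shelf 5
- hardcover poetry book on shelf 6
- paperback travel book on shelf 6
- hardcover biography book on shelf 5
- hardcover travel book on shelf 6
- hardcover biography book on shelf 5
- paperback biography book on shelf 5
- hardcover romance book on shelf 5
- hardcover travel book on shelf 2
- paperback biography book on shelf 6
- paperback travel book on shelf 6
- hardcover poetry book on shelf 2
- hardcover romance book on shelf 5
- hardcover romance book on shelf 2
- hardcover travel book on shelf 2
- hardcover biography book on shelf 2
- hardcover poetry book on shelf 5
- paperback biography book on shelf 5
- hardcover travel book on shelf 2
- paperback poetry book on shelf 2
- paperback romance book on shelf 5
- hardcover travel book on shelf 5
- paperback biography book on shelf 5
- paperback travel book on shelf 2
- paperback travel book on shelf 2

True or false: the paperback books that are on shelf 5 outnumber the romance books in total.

False

|paperback books on shelf 5| = 5.
|romance books| = 5.
The claim requires 5 > 5, which does not hold.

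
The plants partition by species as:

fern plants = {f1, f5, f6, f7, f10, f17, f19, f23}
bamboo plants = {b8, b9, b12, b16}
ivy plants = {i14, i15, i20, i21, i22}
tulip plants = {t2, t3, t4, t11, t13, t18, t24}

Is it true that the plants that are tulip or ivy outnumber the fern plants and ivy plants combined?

False

There are 12 plants that are tulip or ivy.
fern plants: 8; ivy plants: 5; combined: 8 + 5 = 13.
The claim requires 12 > 13, which does not hold.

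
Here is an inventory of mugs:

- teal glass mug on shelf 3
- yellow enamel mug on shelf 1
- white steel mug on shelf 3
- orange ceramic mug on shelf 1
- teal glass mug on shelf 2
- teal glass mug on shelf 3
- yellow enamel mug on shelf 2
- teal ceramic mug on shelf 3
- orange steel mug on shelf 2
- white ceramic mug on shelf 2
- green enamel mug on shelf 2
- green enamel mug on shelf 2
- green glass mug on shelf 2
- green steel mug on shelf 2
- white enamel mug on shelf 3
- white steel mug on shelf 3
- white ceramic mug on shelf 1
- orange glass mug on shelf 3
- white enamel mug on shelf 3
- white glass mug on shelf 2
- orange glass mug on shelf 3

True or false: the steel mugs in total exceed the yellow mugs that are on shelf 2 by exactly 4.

False

There are 4 steel mugs.
There is 1 yellow mug on shelf 2.
The claim requires 4 − 1 (= 3) to equal 4, which does not hold.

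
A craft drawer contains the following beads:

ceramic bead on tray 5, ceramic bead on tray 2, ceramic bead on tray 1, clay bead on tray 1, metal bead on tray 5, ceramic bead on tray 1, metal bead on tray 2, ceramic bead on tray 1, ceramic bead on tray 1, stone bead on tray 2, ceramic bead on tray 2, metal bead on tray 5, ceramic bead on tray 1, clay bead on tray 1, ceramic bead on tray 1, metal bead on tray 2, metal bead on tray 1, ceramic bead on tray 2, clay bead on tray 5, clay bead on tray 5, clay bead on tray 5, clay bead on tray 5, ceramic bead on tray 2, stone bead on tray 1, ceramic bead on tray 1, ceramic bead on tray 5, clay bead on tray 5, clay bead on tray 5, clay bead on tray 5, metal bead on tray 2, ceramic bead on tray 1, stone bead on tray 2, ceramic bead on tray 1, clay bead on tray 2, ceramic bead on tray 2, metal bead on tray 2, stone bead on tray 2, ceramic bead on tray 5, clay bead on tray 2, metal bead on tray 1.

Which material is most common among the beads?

ceramic

Counts by material: ceramic 17, clay 11, metal 8, stone 4.
The maximum is 17, held uniquely by ceramic.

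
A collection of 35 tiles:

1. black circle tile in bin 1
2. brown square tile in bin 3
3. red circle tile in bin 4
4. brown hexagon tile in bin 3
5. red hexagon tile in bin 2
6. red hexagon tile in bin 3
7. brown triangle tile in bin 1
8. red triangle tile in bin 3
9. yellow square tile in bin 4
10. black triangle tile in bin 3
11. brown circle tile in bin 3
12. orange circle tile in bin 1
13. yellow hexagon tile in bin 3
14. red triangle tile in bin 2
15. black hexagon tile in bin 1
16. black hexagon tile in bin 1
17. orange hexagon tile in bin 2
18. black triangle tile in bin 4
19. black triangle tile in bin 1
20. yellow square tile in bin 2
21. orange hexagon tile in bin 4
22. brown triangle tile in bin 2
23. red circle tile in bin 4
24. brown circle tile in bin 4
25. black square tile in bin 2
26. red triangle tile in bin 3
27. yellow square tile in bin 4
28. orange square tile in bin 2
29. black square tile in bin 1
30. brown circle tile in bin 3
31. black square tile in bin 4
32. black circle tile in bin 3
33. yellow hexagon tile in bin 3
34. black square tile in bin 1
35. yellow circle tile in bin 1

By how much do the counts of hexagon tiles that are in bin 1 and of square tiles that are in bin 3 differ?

1

hexagon tiles in bin 1: 2. square tiles in bin 3: 1.
|2 − 1| = 2 − 1 = 1.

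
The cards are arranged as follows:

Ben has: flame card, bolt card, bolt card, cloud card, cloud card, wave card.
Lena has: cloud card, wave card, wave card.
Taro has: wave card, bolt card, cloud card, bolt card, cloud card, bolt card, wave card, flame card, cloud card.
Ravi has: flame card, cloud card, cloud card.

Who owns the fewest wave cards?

Ravi

Counts by player (restricted to wave cards): Taro→2, Lena→2, Ben→1, Ravi→0.
The minimum is 0, held uniquely by Ravi.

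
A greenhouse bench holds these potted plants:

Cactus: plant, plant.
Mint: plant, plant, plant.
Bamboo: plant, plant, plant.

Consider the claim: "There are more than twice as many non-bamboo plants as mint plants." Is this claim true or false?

False

There are 5 non-bamboo plants.
There are 3 mint plants.
The claim requires 5 > 2 × 3 = 6, which does not hold.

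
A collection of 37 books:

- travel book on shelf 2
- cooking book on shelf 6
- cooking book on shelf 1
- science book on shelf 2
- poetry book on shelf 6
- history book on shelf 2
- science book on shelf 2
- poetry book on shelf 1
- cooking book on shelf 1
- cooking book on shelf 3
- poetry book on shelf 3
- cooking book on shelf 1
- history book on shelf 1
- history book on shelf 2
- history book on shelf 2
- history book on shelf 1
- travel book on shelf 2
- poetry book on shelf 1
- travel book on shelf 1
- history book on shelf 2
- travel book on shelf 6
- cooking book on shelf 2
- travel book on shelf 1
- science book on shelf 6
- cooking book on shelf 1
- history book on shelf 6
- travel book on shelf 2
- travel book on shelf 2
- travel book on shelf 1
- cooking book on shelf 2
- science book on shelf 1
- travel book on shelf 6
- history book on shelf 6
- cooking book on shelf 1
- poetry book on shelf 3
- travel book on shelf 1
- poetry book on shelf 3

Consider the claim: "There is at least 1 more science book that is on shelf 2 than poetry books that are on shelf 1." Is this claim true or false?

|science books on shelf 2| = 2.
|poetry books on shelf 1| = 2.
The claim requires 2 − 2 = 0 ≥ 1, which does not hold.

False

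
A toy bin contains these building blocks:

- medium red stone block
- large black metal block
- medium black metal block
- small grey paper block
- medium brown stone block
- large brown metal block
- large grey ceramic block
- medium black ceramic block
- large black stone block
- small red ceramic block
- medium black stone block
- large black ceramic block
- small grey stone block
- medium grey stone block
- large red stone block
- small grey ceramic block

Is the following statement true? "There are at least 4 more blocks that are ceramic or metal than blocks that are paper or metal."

True

There are 8 blocks that are ceramic or metal.
There are 4 blocks that are paper or metal.
The claim requires 8 − 4 = 4 ≥ 4, which holds.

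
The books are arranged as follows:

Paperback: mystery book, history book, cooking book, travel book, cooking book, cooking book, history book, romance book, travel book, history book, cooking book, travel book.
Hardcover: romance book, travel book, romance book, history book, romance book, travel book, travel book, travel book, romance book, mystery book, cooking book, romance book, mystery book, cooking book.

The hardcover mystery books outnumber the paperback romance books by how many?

hardcover mystery books: 2.
paperback romance books: 1.
2 − 1 = 1.

1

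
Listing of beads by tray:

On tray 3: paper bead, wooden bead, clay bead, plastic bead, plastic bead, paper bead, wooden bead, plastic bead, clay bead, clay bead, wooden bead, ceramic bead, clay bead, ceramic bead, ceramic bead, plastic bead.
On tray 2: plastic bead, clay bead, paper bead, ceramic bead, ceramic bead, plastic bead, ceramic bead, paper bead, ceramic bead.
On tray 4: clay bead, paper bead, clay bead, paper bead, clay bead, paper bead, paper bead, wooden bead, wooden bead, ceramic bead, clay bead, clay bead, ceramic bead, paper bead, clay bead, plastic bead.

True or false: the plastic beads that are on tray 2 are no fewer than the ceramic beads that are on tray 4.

plastic beads on tray 2: 2.
ceramic beads on tray 4: 2.
The claim requires 2 ≥ 2, which holds.

True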